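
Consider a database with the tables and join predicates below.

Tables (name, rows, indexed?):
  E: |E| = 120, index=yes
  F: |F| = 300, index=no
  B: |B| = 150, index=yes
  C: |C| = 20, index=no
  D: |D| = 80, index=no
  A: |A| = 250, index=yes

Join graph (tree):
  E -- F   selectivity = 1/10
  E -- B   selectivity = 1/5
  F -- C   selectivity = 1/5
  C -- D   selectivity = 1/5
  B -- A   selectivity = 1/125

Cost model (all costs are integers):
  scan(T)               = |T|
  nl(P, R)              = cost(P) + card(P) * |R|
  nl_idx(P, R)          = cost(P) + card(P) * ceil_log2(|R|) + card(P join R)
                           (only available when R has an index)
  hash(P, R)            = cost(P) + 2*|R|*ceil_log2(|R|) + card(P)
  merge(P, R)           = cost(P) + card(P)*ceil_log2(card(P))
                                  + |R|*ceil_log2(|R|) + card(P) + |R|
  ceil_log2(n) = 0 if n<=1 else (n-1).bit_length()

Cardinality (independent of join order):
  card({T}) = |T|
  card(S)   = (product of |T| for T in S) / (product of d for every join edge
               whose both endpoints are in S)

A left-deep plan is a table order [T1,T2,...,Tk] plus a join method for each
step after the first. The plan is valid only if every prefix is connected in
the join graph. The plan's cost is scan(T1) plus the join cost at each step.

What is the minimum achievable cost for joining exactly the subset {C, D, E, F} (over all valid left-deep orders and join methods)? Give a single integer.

Selinger DP over subsets of {C,D,E,F}:
  {E}: scan cost=120, card=120
  {F}: scan cost=300, card=300
  {C}: scan cost=20, card=20
  {D}: scan cost=80, card=80
  {EF}: card=3600; try (E,hash)→2280, (F,merge)→4080, (E,merge)→4260, (F,hash)→5640, (E,nl_idx)→6000, (F,nl)→36120 …(+1); best=2280 via (E,hash)
  {CF}: card=1200; try (C,hash)→800, (F,merge)→3140, (C,merge)→3420, (F,hash)→5440, (F,nl)→6020, (C,nl)→6300; best=800 via (C,hash)
  {CD}: card=320; try (C,hash)→360, (D,merge)→780, (C,merge)→840, (D,hash)→1160, (D,nl)→1620, (C,nl)→1680; best=360 via (C,hash)
  {CEF}: card=14400; try (E,hash)→3680, (C,hash)→6080, (E,merge)→16160, (E,nl_idx)→23600, (C,merge)→49200, (C,nl)→74280 …(+1); best=3680 via (E,hash)
  {CDF}: card=19200; try (D,hash)→3120, (F,hash)→6080, (F,merge)→6560, (D,merge)→15840, (F,nl)→96360, (D,nl)→96800; best=3120 via (D,hash)
  {CDEF}: card=230400; try (D,hash)→19200, (E,hash)→24000, (D,merge)→220320, (E,merge)→311280, (E,nl_idx)→367920, (D,nl)→1155680 …(+1); best=19200 via (D,hash)

19200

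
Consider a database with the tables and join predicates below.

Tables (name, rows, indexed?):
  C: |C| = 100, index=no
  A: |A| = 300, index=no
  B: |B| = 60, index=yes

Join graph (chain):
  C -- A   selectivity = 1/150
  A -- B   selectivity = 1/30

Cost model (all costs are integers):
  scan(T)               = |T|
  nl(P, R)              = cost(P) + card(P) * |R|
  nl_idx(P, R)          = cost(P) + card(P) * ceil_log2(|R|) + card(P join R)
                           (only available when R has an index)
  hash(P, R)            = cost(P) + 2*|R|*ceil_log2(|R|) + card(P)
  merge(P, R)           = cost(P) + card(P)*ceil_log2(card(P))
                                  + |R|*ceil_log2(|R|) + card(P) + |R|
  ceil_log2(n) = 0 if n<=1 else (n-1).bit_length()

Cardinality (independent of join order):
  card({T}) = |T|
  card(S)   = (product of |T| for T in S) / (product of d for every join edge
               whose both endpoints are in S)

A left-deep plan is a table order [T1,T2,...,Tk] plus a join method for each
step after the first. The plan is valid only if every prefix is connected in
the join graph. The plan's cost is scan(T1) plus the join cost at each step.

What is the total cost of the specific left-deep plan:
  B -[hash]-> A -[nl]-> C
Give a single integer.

65520

step 1: scan B: cost=60, card=60
step 2: join A via hash
    card(P join A) = 60*300/(30) = 600
    cost = 60 + 2*300*9 + 60 = 5520
step 3: join C via nl
    card(P join C) = 600*100/(150) = 400
    cost = 5520 + 600*100 = 65520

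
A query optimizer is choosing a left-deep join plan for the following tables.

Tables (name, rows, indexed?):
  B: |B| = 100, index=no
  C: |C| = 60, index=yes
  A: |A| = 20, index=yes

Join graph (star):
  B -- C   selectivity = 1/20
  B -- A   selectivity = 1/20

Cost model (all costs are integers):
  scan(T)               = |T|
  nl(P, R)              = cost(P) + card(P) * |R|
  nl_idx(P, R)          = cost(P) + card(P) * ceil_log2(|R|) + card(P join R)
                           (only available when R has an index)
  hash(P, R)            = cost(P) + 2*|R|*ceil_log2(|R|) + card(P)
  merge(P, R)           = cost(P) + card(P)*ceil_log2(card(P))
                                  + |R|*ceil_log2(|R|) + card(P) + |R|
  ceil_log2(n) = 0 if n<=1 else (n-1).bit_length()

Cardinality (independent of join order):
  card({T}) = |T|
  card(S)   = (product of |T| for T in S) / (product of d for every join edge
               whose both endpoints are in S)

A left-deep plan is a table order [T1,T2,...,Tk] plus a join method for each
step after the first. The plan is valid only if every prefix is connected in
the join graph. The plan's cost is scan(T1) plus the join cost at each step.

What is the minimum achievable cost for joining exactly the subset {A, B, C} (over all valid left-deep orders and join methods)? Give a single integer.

Selinger DP over subsets of {A,B,C}:
  {B}: scan cost=100, card=100
  {C}: scan cost=60, card=60
  {A}: scan cost=20, card=20
  {BC}: card=300; try (C,hash)→920, (C,nl_idx)→1000, (B,merge)→1280, (C,merge)→1320, (B,hash)→1520, (B,nl)→6060 …(+1); best=920 via (C,hash)
  {AB}: card=100; try (A,hash)→400, (A,nl_idx)→700, (B,merge)→940, (A,merge)→1020, (B,hash)→1440, (B,nl)→2020 …(+1); best=400 via (A,hash)
  {ABC}: card=300; try (C,hash)→1220, (C,nl_idx)→1300, (A,hash)→1420, (C,merge)→1620, (A,nl_idx)→2720, (A,merge)→4040 …(+2); best=1220 via (C,hash)

1220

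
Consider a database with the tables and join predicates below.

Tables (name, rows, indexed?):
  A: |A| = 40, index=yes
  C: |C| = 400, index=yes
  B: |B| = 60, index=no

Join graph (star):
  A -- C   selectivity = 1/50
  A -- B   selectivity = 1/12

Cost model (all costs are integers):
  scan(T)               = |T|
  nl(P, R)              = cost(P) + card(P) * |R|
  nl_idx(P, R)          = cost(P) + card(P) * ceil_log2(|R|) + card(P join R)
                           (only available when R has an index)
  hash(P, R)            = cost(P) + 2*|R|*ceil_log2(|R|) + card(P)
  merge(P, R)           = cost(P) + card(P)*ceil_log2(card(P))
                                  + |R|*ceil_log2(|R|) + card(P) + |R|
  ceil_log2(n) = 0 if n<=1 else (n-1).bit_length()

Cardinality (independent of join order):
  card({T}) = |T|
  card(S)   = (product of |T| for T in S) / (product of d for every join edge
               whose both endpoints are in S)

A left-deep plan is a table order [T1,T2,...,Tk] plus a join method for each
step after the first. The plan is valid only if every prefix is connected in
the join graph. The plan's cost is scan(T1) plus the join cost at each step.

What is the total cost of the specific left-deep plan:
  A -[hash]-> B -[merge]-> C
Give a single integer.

step 1: scan A: cost=40, card=40
step 2: join B via hash
    card(P join B) = 40*60/(12) = 200
    cost = 40 + 2*60*6 + 40 = 800
step 3: join C via merge
    card(P join C) = 200*400/(50) = 1600
    cost = 800 + 200*8 + 400*9 + 200 + 400 = 6600

6600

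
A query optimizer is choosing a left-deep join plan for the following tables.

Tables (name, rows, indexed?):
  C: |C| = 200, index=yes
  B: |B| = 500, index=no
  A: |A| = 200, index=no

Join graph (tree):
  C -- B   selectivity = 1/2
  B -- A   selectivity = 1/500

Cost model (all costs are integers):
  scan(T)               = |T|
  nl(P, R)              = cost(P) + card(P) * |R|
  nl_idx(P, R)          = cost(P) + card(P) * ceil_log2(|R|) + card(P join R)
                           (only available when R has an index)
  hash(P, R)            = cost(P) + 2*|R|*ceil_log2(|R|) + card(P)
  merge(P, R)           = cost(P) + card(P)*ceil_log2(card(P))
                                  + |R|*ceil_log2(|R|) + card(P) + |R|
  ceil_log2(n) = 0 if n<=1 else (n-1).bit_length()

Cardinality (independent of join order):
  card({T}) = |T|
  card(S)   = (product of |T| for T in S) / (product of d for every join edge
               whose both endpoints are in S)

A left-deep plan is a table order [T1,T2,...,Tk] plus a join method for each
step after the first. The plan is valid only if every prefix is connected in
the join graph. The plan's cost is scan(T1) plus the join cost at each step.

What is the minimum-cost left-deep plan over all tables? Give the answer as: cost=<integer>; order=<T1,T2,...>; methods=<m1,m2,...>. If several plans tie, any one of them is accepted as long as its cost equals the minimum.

Selinger DP (subsets sized 1..n):
  {C}: scan cost=200, card=200
  {B}: scan cost=500, card=500
  {A}: scan cost=200, card=200
  {BC}: card=50000; try (C,hash)→4200, (B,merge)→7000, (C,merge)→7300, (B,hash)→9400, (C,nl_idx)→54500, (B,nl)→100200 …(+1); best=4200 via (C,hash)
  {AB}: card=200; try (A,hash)→4200, (B,merge)→7000, (A,merge)→7300, (B,hash)→9400, (B,nl)→100200, (A,nl)→100500; best=4200 via (A,hash)
  {ABC}: card=20000; try (C,hash)→7600, (C,merge)→7800, (C,nl_idx)→25800, (C,nl)→44200, (A,hash)→57400, (A,merge)→856000 …(+1); best=7600 via (C,hash)

cost=7600; order=B,A,C; methods=hash,hash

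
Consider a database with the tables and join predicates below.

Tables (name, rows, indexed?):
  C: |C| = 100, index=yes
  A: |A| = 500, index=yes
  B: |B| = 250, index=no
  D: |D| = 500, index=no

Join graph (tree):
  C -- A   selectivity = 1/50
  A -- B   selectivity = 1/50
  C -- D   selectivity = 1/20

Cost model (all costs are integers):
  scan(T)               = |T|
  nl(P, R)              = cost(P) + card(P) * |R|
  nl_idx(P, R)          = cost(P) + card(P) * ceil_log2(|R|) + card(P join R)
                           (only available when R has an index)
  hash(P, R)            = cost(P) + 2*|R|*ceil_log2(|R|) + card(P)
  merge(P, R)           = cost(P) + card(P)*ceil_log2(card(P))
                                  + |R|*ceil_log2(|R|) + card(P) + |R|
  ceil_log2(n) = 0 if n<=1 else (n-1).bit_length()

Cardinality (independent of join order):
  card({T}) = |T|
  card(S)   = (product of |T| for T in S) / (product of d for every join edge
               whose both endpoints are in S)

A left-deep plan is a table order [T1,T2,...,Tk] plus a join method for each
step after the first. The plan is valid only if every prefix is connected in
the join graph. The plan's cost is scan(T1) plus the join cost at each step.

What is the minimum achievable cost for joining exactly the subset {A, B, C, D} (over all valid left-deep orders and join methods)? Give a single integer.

21000

Selinger DP over subsets of {A,B,C,D}:
  {C}: scan cost=100, card=100
  {A}: scan cost=500, card=500
  {B}: scan cost=250, card=250
  {D}: scan cost=500, card=500
  {AC}: card=1000; try (A,nl_idx)→2000, (C,hash)→2400, (C,nl_idx)→5000, (A,merge)→5900, (C,merge)→6300, (A,hash)→9200 …(+2); best=2000 via (A,nl_idx)
  {CD}: card=2500; try (C,hash)→2400, (D,merge)→5900, (C,merge)→6300, (C,nl_idx)→6500, (D,hash)→9200, (D,nl)→50100 …(+1); best=2400 via (C,hash)
  {AB}: card=2500; try (B,hash)→5000, (A,nl_idx)→5000, (A,merge)→7500, (B,merge)→7750, (A,hash)→9500, (A,nl)→125250 …(+1); best=5000 via (B,hash)
  {ABC}: card=5000; try (B,hash)→7000, (C,hash)→8900, (B,merge)→15250, (C,nl_idx)→27500, (C,merge)→38300, (B,nl)→252000 …(+1); best=7000 via (B,hash)
  {ACD}: card=25000; try (D,hash)→12000, (A,hash)→13900, (D,merge)→18000, (A,merge)→39900, (A,nl_idx)→49900, (D,nl)→502000 …(+1); best=12000 via (D,hash)
  {ABCD}: card=125000; try (D,hash)→21000, (B,hash)→41000, (D,merge)→82000, (B,merge)→414250, (D,nl)→2507000, (B,nl)→6262000; best=21000 via (D,hash)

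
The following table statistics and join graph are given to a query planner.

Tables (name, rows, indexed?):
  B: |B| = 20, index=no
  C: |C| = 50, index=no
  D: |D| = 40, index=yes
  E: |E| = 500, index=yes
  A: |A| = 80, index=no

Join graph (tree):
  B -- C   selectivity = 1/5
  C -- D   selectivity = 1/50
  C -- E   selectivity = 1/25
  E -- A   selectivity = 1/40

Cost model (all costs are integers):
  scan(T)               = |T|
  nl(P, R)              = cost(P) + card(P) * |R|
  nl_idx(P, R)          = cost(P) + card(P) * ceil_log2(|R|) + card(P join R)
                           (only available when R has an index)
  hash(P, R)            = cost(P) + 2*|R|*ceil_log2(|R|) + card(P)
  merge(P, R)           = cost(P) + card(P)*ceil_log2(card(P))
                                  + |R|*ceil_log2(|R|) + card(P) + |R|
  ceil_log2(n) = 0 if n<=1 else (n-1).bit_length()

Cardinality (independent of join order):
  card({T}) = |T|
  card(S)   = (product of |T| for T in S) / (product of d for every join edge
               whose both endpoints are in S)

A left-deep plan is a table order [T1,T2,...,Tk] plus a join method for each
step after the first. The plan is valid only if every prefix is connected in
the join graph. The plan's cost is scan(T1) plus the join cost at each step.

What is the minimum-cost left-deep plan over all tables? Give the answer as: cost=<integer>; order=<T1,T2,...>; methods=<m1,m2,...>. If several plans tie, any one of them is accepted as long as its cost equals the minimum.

cost=5270; order=C,D,E,A,B; methods=nl_idx,nl_idx,hash,hash

Selinger DP (subsets sized 1..n):
  {B}: scan cost=20, card=20
  {C}: scan cost=50, card=50
  {D}: scan cost=40, card=40
  {E}: scan cost=500, card=500
  {A}: scan cost=80, card=80
  {BC}: card=200; try (B,hash)→300, (C,merge)→490, (B,merge)→520, (C,hash)→640, (C,nl)→1020, (B,nl)→1050; best=300 via (B,hash)
  {CD}: card=40; try (D,nl_idx)→390, (D,hash)→580, (C,merge)→670, (D,merge)→680, (C,hash)→680, (C,nl)→2040 …(+1); best=390 via (D,nl_idx)
  {CE}: card=1000; try (E,nl_idx)→1500, (C,hash)→1600, (E,merge)→5400, (C,merge)→5850, (E,hash)→9100, (E,nl)→25050 …(+1); best=1500 via (E,nl_idx)
  {AE}: card=1000; try (E,nl_idx)→1800, (A,hash)→2120, (E,merge)→5720, (A,merge)→6140, (E,hash)→9160, (E,nl)→40080 …(+1); best=1800 via (E,nl_idx)
  {BCD}: card=160; try (B,hash)→630, (B,merge)→790, (D,hash)→980, (B,nl)→1190, (D,nl_idx)→1660, (D,merge)→2380 …(+1); best=630 via (B,hash)
  {BCE}: card=4000; try (B,hash)→2700, (E,nl_idx)→6100, (E,merge)→7100, (E,hash)→9500, (B,merge)→12620, (B,nl)→21500 …(+1); best=2700 via (B,hash)
  {CDE}: card=800; try (E,nl_idx)→1550, (D,hash)→2980, (E,merge)→5670, (D,nl_idx)→8300, (E,hash)→9430, (D,merge)→12780 …(+2); best=1550 via (E,nl_idx)
  {ACE}: card=2000; try (C,hash)→3400, (A,hash)→3620, (A,merge)→13140, (C,merge)→13150, (C,nl)→51800, (A,nl)→81500; best=3400 via (C,hash)
  {BCDE}: card=3200; try (B,hash)→2550, (E,nl_idx)→5270, (E,merge)→7070, (D,hash)→7180, (E,hash)→9790, (B,merge)→10470 …(+5); best=2550 via (B,hash)
  {ABCE}: card=8000; try (B,hash)→5600, (A,hash)→7820, (B,merge)→27520, (B,nl)→43400, (A,merge)→55340, (A,nl)→322700; best=5600 via (B,hash)
  {ACDE}: card=1600; try (A,hash)→3470, (D,hash)→5880, (A,merge)→10990, (D,nl_idx)→17000, (D,merge)→27680, (A,nl)→65550 …(+1); best=3470 via (A,hash)
  {ABCDE}: card=6400; try (B,hash)→5270, (A,hash)→6870, (D,hash)→14080, (B,merge)→22790, (B,nl)→35470, (A,merge)→44790 …(+4); best=5270 via (B,hash)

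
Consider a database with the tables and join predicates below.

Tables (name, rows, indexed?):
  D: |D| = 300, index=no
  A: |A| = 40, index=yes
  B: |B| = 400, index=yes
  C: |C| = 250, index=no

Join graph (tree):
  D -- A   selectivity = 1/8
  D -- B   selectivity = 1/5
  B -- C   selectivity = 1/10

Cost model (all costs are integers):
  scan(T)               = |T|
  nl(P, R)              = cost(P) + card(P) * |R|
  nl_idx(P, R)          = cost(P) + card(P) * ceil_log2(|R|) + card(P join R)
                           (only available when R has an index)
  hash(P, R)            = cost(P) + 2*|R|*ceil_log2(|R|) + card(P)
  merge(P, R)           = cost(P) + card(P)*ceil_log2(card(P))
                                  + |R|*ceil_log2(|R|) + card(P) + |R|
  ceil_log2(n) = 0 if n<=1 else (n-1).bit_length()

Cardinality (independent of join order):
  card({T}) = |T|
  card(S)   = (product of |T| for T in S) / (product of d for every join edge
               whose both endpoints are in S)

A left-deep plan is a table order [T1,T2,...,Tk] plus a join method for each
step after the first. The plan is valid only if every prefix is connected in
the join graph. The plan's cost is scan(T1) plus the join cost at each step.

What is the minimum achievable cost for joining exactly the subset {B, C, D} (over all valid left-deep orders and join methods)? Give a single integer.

Selinger DP over subsets of {B,C,D}:
  {D}: scan cost=300, card=300
  {B}: scan cost=400, card=400
  {C}: scan cost=250, card=250
  {BD}: card=24000; try (D,hash)→6200, (B,merge)→7300, (D,merge)→7400, (B,hash)→7800, (B,nl_idx)→27000, (B,nl)→120300 …(+1); best=6200 via (D,hash)
  {BC}: card=10000; try (C,hash)→4800, (B,merge)→6500, (C,merge)→6650, (B,hash)→7700, (B,nl_idx)→12500, (B,nl)→100250 …(+1); best=4800 via (C,hash)
  {BCD}: card=600000; try (D,hash)→20200, (C,hash)→34200, (D,merge)→157800, (C,merge)→392450, (D,nl)→3004800, (C,nl)→6006200; best=20200 via (D,hash)

20200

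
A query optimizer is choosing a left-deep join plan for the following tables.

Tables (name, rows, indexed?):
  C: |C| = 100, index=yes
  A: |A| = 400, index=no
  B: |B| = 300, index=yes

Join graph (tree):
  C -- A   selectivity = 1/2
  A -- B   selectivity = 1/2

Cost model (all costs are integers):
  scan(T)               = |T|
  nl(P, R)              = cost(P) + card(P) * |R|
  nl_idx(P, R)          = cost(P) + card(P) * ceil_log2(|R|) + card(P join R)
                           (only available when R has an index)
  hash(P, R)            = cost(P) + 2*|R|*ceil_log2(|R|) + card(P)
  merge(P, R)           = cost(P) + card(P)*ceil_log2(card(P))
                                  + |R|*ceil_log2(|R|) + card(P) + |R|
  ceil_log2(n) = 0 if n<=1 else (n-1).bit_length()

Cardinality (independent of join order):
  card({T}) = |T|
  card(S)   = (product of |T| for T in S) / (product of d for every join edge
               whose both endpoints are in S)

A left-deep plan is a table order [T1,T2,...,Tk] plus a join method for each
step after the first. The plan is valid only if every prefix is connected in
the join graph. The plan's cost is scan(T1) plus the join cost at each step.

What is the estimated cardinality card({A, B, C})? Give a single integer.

Tables in S: A(400), B(300), C(100)
Edges inside S: C-A(d=2), A-B(d=2)
numerator = 400 * 300 * 100 = 12000000
denominator = 2 * 2 = 4
card(S) = 12000000 / 4 = 3000000

3000000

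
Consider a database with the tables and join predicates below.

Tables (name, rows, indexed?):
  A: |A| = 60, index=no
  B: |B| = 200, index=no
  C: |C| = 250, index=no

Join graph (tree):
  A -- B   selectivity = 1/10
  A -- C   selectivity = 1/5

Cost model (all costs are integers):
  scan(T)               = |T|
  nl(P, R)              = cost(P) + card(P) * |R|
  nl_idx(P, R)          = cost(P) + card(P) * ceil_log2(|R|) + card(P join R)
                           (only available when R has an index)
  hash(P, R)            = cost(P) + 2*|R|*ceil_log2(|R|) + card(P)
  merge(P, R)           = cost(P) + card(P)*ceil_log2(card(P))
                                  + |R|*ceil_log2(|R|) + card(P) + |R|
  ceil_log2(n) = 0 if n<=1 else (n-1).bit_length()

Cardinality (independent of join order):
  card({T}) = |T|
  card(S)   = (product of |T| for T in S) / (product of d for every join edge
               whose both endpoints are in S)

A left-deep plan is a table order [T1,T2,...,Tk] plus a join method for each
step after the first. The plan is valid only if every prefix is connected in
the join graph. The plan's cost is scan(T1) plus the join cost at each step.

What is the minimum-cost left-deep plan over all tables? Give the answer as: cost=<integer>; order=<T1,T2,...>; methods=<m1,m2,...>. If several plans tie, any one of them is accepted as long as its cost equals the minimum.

cost=6320; order=B,A,C; methods=hash,hash

Selinger DP (subsets sized 1..n):
  {A}: scan cost=60, card=60
  {B}: scan cost=200, card=200
  {C}: scan cost=250, card=250
  {AB}: card=1200; try (A,hash)→1120, (B,merge)→2280, (A,merge)→2420, (B,hash)→3320, (B,nl)→12060, (A,nl)→12200; best=1120 via (A,hash)
  {AC}: card=3000; try (A,hash)→1220, (C,merge)→2730, (A,merge)→2920, (C,hash)→4120, (C,nl)→15060, (A,nl)→15250; best=1220 via (A,hash)
  {ABC}: card=60000; try (C,hash)→6320, (B,hash)→7420, (C,merge)→17770, (B,merge)→42020, (C,nl)→301120, (B,nl)→601220; best=6320 via (C,hash)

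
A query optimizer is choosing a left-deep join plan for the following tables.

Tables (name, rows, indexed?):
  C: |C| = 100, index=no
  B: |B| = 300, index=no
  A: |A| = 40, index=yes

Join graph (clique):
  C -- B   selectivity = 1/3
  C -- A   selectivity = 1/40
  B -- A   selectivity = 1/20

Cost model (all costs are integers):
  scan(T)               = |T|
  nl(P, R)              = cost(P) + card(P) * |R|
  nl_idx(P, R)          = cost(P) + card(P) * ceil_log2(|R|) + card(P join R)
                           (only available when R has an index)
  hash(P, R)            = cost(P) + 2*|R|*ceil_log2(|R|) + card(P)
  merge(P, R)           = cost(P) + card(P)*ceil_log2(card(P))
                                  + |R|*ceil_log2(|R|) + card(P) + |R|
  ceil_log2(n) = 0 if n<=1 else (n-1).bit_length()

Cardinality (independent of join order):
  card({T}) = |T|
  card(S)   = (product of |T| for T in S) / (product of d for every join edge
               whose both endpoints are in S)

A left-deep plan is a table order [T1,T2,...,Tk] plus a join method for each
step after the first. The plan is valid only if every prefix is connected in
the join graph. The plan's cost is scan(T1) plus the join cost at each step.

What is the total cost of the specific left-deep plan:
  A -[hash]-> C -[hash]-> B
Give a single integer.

step 1: scan A: cost=40, card=40
step 2: join C via hash
    card(P join C) = 40*100/(40) = 100
    cost = 40 + 2*100*7 + 40 = 1480
step 3: join B via hash
    card(P join B) = 100*300/(3*20) = 500
    cost = 1480 + 2*300*9 + 100 = 6980

6980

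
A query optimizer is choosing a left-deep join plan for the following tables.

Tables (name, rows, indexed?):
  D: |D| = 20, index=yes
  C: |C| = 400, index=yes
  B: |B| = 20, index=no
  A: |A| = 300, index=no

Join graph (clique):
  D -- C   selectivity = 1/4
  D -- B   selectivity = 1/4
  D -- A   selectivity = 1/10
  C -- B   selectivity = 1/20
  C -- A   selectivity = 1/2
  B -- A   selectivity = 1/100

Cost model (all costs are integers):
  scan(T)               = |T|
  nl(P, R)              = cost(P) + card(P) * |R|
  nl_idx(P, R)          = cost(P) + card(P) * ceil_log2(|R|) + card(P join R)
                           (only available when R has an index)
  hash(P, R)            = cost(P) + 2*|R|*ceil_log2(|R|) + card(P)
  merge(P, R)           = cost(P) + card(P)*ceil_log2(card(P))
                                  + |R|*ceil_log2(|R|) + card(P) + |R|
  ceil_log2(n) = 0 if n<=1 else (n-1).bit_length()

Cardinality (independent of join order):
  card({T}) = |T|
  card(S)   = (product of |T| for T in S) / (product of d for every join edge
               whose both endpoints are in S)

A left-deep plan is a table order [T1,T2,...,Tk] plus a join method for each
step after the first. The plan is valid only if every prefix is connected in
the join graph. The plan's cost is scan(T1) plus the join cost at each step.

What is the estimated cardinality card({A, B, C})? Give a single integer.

Tables in S: A(300), B(20), C(400)
Edges inside S: C-B(d=20), C-A(d=2), B-A(d=100)
numerator = 300 * 20 * 400 = 2400000
denominator = 20 * 2 * 100 = 4000
card(S) = 2400000 / 4000 = 600

600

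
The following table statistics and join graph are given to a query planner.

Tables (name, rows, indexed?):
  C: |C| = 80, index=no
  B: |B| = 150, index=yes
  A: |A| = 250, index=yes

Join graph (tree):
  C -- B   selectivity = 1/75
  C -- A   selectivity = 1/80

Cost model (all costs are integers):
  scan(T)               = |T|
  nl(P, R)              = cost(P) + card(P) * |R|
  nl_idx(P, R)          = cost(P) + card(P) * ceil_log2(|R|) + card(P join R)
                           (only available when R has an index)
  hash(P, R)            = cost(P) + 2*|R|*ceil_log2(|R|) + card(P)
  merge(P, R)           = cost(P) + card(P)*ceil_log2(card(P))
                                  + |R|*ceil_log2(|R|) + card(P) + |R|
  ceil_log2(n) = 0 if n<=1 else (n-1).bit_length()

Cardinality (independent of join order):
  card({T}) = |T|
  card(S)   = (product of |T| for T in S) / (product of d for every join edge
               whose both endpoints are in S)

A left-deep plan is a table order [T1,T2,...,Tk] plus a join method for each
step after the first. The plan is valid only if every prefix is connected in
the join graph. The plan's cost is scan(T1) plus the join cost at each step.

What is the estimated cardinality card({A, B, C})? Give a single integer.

500

Tables in S: A(250), B(150), C(80)
Edges inside S: C-B(d=75), C-A(d=80)
numerator = 250 * 150 * 80 = 3000000
denominator = 75 * 80 = 6000
card(S) = 3000000 / 6000 = 500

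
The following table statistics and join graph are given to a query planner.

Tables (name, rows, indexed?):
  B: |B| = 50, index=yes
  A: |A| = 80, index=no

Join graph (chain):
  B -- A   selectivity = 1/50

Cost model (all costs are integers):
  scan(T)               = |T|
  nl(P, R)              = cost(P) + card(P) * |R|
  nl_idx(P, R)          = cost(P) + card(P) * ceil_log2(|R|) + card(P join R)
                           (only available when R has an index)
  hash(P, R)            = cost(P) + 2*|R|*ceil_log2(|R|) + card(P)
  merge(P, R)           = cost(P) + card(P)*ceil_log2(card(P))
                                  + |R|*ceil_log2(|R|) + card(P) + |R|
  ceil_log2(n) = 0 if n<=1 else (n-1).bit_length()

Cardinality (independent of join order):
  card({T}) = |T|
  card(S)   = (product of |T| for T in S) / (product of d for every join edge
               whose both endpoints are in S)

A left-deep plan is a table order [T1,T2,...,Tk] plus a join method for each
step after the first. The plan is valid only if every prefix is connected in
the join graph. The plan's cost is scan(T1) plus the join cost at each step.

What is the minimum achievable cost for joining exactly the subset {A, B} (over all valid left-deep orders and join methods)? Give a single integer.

Selinger DP over subsets of {A,B}:
  {B}: scan cost=50, card=50
  {A}: scan cost=80, card=80
  {AB}: card=80; try (B,nl_idx)→640, (B,hash)→760, (A,merge)→1040, (B,merge)→1070, (A,hash)→1220, (A,nl)→4050 …(+1); best=640 via (B,nl_idx)

640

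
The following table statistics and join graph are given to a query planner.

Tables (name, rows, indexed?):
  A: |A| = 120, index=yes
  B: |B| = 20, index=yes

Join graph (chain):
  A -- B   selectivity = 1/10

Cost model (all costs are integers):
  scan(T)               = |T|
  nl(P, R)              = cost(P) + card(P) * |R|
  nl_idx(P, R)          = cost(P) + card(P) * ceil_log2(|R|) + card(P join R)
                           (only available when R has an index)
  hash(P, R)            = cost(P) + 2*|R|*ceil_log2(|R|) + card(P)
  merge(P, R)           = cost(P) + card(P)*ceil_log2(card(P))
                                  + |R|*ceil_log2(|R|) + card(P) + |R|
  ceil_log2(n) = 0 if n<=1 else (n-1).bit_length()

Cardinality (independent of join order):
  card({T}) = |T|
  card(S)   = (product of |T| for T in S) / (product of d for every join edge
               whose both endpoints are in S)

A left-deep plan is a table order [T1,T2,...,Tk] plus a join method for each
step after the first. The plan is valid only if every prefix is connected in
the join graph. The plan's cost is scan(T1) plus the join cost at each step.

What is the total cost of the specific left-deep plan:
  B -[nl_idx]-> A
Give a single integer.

step 1: scan B: cost=20, card=20
step 2: join A via nl_idx
    card(P join A) = 20*120/(10) = 240
    cost = 20 + 20*7 + 240 = 400

400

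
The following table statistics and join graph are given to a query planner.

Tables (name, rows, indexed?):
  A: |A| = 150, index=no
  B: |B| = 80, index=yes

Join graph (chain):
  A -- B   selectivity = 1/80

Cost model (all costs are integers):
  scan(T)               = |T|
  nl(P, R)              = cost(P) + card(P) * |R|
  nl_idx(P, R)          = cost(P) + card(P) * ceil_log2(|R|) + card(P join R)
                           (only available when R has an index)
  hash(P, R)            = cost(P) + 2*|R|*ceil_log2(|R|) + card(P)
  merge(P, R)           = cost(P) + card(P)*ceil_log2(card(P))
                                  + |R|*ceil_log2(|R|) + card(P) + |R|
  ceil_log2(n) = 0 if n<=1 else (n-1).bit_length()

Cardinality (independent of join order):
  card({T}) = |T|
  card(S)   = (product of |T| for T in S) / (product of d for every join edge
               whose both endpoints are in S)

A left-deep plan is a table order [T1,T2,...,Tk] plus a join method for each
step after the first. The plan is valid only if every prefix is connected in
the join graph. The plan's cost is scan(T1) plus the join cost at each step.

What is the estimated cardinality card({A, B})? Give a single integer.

Tables in S: A(150), B(80)
Edges inside S: A-B(d=80)
numerator = 150 * 80 = 12000
denominator = 80 = 80
card(S) = 12000 / 80 = 150

150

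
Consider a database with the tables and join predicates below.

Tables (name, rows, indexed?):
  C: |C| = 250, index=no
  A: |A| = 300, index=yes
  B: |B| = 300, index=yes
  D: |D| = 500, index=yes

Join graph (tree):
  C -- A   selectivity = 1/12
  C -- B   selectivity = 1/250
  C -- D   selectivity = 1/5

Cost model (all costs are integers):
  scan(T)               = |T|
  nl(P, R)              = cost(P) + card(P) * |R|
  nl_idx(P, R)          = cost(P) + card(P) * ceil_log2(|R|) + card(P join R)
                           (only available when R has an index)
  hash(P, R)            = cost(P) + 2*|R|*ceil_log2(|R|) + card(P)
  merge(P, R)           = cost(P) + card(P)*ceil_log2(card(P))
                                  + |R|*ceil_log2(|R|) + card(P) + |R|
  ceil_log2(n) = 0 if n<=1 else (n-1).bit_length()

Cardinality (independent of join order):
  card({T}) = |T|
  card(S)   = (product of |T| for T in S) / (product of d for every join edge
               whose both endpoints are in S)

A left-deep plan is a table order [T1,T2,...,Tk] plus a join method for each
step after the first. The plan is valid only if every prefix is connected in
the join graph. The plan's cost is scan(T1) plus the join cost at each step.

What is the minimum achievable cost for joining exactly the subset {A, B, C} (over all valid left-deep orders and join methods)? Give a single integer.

Selinger DP over subsets of {A,B,C}:
  {C}: scan cost=250, card=250
  {A}: scan cost=300, card=300
  {B}: scan cost=300, card=300
  {AC}: card=6250; try (C,hash)→4600, (A,merge)→5500, (C,merge)→5550, (A,hash)→5900, (A,nl_idx)→8750, (A,nl)→75250 …(+1); best=4600 via (C,hash)
  {BC}: card=300; try (B,nl_idx)→2800, (C,hash)→4600, (B,merge)→5500, (C,merge)→5550, (B,hash)→5900, (B,nl)→75250 …(+1); best=2800 via (B,nl_idx)
  {ABC}: card=7500; try (A,hash)→8500, (A,merge)→8800, (A,nl_idx)→13000, (B,hash)→16250, (B,nl_idx)→68350, (A,nl)→92800 …(+2); best=8500 via (A,hash)

8500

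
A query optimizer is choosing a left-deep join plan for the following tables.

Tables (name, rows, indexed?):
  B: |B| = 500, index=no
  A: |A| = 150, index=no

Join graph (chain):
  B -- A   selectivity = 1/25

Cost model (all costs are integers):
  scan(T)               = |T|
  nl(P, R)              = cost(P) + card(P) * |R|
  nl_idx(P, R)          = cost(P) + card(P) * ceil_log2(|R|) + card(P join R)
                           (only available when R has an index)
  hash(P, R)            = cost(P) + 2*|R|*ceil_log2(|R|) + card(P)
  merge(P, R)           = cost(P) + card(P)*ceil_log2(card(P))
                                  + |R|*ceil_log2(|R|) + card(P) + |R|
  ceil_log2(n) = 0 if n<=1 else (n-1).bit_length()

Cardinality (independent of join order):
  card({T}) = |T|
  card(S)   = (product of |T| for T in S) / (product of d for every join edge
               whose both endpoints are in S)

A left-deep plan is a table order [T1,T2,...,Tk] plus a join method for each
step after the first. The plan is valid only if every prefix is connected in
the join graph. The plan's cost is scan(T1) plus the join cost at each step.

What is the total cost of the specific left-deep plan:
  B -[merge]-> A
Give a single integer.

step 1: scan B: cost=500, card=500
step 2: join A via merge
    card(P join A) = 500*150/(25) = 3000
    cost = 500 + 500*9 + 150*8 + 500 + 150 = 6850

6850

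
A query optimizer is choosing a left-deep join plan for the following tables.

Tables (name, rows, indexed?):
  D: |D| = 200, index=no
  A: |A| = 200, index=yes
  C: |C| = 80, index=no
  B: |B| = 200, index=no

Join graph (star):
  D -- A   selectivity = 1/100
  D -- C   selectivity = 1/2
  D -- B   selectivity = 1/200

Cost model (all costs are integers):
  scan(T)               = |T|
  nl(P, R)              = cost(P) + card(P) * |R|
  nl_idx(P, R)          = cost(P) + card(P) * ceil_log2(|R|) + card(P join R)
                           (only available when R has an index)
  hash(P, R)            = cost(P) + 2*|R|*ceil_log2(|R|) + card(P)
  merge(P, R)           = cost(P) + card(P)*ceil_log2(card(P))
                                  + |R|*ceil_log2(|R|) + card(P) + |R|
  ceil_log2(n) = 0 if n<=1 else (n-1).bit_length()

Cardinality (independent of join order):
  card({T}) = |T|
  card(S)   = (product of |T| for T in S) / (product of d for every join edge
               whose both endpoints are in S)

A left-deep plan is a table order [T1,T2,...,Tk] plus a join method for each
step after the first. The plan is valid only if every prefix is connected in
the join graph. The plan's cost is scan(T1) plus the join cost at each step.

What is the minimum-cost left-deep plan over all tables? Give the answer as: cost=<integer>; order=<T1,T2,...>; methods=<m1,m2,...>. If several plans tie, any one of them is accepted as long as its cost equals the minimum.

cost=7120; order=B,D,A,C; methods=hash,nl_idx,hash

Selinger DP (subsets sized 1..n):
  {D}: scan cost=200, card=200
  {A}: scan cost=200, card=200
  {C}: scan cost=80, card=80
  {B}: scan cost=200, card=200
  {AD}: card=400; try (A,nl_idx)→2200, (D,hash)→3600, (A,hash)→3600, (D,merge)→3800, (A,merge)→3800, (D,nl)→40200 …(+1); best=2200 via (A,nl_idx)
  {CD}: card=8000; try (C,hash)→1520, (D,merge)→2520, (C,merge)→2640, (D,hash)→3360, (D,nl)→16080, (C,nl)→16200; best=1520 via (C,hash)
  {BD}: card=200; try (D,hash)→3600, (B,hash)→3600, (D,merge)→3800, (B,merge)→3800, (D,nl)→40200, (B,nl)→40200; best=3600 via (D,hash)
  {ACD}: card=16000; try (C,hash)→3720, (C,merge)→6840, (A,hash)→12720, (C,nl)→34200, (A,nl_idx)→81520, (A,merge)→115320 …(+1); best=3720 via (C,hash)
  {ABD}: card=400; try (A,nl_idx)→5600, (B,hash)→5800, (A,hash)→7000, (A,merge)→7200, (B,merge)→8000, (A,nl)→43600 …(+1); best=5600 via (A,nl_idx)
  {BCD}: card=8000; try (C,hash)→4920, (C,merge)→6040, (B,hash)→12720, (C,nl)→19600, (B,merge)→115320, (B,nl)→1601520; best=4920 via (C,hash)
  {ABCD}: card=16000; try (C,hash)→7120, (C,merge)→10240, (A,hash)→16120, (B,hash)→22920, (C,nl)→37600, (A,nl_idx)→84920 …(+4); best=7120 via (C,hash)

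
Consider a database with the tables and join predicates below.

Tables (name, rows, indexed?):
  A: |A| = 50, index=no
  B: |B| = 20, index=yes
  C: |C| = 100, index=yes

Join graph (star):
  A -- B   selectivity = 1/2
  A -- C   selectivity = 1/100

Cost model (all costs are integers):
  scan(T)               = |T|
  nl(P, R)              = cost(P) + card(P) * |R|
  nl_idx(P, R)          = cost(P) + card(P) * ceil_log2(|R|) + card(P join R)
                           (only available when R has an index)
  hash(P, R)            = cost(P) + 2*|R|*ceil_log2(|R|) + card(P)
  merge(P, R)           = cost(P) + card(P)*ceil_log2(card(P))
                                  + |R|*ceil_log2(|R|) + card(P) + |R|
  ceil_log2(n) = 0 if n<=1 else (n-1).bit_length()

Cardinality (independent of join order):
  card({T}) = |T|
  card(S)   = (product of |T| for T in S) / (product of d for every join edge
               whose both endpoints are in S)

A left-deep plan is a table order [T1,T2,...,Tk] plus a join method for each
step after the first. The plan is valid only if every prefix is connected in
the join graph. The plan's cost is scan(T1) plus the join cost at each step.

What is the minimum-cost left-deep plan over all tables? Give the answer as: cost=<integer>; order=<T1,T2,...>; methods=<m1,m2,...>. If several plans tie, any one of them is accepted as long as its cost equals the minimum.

cost=700; order=A,C,B; methods=nl_idx,hash

Selinger DP (subsets sized 1..n):
  {A}: scan cost=50, card=50
  {B}: scan cost=20, card=20
  {C}: scan cost=100, card=100
  {AB}: card=500; try (B,hash)→300, (A,merge)→490, (B,merge)→520, (A,hash)→640, (B,nl_idx)→800, (A,nl)→1020 …(+1); best=300 via (B,hash)
  {AC}: card=50; try (C,nl_idx)→450, (A,hash)→800, (C,merge)→1200, (A,merge)→1250, (C,hash)→1500, (C,nl)→5050 …(+1); best=450 via (C,nl_idx)
  {ABC}: card=500; try (B,hash)→700, (B,merge)→920, (B,nl_idx)→1200, (B,nl)→1450, (C,hash)→2200, (C,nl_idx)→4300 …(+2); best=700 via (B,hash)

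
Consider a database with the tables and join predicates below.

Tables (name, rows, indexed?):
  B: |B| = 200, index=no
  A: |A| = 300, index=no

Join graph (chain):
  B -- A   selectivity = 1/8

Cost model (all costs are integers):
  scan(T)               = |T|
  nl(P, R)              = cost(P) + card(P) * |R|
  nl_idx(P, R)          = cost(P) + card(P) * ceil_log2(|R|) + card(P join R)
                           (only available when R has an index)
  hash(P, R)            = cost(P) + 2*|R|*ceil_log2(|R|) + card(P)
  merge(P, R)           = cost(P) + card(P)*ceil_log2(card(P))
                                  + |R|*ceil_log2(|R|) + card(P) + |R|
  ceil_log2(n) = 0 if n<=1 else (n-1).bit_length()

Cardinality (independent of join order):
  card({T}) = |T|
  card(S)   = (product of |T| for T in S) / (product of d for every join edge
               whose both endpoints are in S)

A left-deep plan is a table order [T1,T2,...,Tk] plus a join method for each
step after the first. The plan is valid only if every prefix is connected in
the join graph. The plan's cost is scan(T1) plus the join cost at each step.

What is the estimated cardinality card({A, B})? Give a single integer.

Tables in S: A(300), B(200)
Edges inside S: B-A(d=8)
numerator = 300 * 200 = 60000
denominator = 8 = 8
card(S) = 60000 / 8 = 7500

7500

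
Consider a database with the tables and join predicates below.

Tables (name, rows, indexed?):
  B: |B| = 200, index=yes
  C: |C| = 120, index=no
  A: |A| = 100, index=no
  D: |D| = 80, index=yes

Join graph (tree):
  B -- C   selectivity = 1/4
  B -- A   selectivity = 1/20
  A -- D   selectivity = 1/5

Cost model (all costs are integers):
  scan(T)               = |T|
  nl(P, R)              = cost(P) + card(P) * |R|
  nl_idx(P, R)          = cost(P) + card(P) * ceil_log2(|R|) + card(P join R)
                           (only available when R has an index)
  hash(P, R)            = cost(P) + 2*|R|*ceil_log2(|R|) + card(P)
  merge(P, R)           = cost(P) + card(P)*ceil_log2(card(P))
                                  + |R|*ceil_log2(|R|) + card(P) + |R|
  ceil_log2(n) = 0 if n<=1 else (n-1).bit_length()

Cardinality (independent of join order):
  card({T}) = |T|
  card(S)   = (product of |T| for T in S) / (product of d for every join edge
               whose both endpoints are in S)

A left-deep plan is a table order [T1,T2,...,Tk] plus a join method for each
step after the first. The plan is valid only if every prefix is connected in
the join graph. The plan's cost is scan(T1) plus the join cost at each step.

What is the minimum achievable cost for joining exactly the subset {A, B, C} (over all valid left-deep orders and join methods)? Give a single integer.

Selinger DP over subsets of {A,B,C}:
  {B}: scan cost=200, card=200
  {C}: scan cost=120, card=120
  {A}: scan cost=100, card=100
  {BC}: card=6000; try (C,hash)→2080, (B,merge)→2880, (C,merge)→2960, (B,hash)→3440, (B,nl_idx)→7080, (B,nl)→24120 …(+1); best=2080 via (C,hash)
  {AB}: card=1000; try (A,hash)→1800, (B,nl_idx)→1900, (B,merge)→2700, (A,merge)→2800, (B,hash)→3400, (B,nl)→20100 …(+1); best=1800 via (A,hash)
  {ABC}: card=30000; try (C,hash)→4480, (A,hash)→9480, (C,merge)→13760, (A,merge)→86880, (C,nl)→121800, (A,nl)→602080; best=4480 via (C,hash)

4480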